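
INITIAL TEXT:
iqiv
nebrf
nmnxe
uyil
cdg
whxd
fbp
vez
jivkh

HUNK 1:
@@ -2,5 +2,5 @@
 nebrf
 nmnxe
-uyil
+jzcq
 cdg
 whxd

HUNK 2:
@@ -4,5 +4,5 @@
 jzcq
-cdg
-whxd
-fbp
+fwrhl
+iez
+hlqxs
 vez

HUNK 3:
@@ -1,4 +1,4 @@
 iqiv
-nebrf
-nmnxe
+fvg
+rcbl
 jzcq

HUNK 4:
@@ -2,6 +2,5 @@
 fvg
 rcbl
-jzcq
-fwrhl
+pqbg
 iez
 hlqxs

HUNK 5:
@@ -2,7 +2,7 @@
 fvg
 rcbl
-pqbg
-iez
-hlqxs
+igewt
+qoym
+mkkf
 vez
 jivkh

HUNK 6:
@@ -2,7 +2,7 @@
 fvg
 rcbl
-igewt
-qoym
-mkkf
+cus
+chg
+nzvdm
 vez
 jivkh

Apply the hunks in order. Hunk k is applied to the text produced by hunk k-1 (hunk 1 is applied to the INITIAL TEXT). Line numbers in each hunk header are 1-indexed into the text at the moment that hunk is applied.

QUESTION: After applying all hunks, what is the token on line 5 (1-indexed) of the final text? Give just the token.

Answer: chg

Derivation:
Hunk 1: at line 2 remove [uyil] add [jzcq] -> 9 lines: iqiv nebrf nmnxe jzcq cdg whxd fbp vez jivkh
Hunk 2: at line 4 remove [cdg,whxd,fbp] add [fwrhl,iez,hlqxs] -> 9 lines: iqiv nebrf nmnxe jzcq fwrhl iez hlqxs vez jivkh
Hunk 3: at line 1 remove [nebrf,nmnxe] add [fvg,rcbl] -> 9 lines: iqiv fvg rcbl jzcq fwrhl iez hlqxs vez jivkh
Hunk 4: at line 2 remove [jzcq,fwrhl] add [pqbg] -> 8 lines: iqiv fvg rcbl pqbg iez hlqxs vez jivkh
Hunk 5: at line 2 remove [pqbg,iez,hlqxs] add [igewt,qoym,mkkf] -> 8 lines: iqiv fvg rcbl igewt qoym mkkf vez jivkh
Hunk 6: at line 2 remove [igewt,qoym,mkkf] add [cus,chg,nzvdm] -> 8 lines: iqiv fvg rcbl cus chg nzvdm vez jivkh
Final line 5: chg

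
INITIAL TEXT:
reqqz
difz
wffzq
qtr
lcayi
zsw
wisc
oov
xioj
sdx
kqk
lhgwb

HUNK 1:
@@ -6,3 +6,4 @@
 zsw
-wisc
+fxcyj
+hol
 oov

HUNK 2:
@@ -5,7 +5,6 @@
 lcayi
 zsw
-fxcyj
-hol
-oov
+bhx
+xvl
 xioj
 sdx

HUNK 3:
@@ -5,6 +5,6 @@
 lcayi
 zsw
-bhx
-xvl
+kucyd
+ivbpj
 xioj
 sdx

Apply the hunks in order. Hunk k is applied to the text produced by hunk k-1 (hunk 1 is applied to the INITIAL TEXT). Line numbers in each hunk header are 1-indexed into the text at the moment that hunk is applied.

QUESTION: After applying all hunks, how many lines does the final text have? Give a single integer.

Hunk 1: at line 6 remove [wisc] add [fxcyj,hol] -> 13 lines: reqqz difz wffzq qtr lcayi zsw fxcyj hol oov xioj sdx kqk lhgwb
Hunk 2: at line 5 remove [fxcyj,hol,oov] add [bhx,xvl] -> 12 lines: reqqz difz wffzq qtr lcayi zsw bhx xvl xioj sdx kqk lhgwb
Hunk 3: at line 5 remove [bhx,xvl] add [kucyd,ivbpj] -> 12 lines: reqqz difz wffzq qtr lcayi zsw kucyd ivbpj xioj sdx kqk lhgwb
Final line count: 12

Answer: 12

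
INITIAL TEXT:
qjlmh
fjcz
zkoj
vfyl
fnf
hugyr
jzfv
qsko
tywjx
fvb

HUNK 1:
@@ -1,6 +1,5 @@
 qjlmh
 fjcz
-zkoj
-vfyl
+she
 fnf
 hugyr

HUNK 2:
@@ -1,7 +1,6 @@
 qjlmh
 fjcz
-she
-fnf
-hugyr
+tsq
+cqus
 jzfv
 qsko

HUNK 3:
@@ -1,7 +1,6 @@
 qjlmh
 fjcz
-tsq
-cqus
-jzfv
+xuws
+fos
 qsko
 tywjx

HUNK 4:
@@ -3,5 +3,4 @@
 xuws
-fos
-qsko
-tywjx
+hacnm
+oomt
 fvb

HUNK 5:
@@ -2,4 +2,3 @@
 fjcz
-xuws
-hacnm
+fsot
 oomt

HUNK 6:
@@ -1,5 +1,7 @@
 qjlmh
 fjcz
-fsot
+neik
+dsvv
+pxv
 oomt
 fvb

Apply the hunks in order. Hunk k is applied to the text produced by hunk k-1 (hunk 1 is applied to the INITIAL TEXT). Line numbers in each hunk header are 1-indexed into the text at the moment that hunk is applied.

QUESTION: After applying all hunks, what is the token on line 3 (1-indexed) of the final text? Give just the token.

Hunk 1: at line 1 remove [zkoj,vfyl] add [she] -> 9 lines: qjlmh fjcz she fnf hugyr jzfv qsko tywjx fvb
Hunk 2: at line 1 remove [she,fnf,hugyr] add [tsq,cqus] -> 8 lines: qjlmh fjcz tsq cqus jzfv qsko tywjx fvb
Hunk 3: at line 1 remove [tsq,cqus,jzfv] add [xuws,fos] -> 7 lines: qjlmh fjcz xuws fos qsko tywjx fvb
Hunk 4: at line 3 remove [fos,qsko,tywjx] add [hacnm,oomt] -> 6 lines: qjlmh fjcz xuws hacnm oomt fvb
Hunk 5: at line 2 remove [xuws,hacnm] add [fsot] -> 5 lines: qjlmh fjcz fsot oomt fvb
Hunk 6: at line 1 remove [fsot] add [neik,dsvv,pxv] -> 7 lines: qjlmh fjcz neik dsvv pxv oomt fvb
Final line 3: neik

Answer: neik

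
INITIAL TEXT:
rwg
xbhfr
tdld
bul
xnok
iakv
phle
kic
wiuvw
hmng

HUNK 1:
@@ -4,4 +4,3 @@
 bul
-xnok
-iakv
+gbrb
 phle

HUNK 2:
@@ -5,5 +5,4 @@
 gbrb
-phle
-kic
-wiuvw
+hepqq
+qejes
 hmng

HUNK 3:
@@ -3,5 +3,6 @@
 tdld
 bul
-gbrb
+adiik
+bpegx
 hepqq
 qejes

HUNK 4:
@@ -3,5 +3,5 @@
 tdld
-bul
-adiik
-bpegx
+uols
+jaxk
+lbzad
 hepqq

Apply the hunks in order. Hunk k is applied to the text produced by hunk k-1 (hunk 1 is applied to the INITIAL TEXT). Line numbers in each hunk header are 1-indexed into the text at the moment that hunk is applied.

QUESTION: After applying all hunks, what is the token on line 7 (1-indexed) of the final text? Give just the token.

Answer: hepqq

Derivation:
Hunk 1: at line 4 remove [xnok,iakv] add [gbrb] -> 9 lines: rwg xbhfr tdld bul gbrb phle kic wiuvw hmng
Hunk 2: at line 5 remove [phle,kic,wiuvw] add [hepqq,qejes] -> 8 lines: rwg xbhfr tdld bul gbrb hepqq qejes hmng
Hunk 3: at line 3 remove [gbrb] add [adiik,bpegx] -> 9 lines: rwg xbhfr tdld bul adiik bpegx hepqq qejes hmng
Hunk 4: at line 3 remove [bul,adiik,bpegx] add [uols,jaxk,lbzad] -> 9 lines: rwg xbhfr tdld uols jaxk lbzad hepqq qejes hmng
Final line 7: hepqq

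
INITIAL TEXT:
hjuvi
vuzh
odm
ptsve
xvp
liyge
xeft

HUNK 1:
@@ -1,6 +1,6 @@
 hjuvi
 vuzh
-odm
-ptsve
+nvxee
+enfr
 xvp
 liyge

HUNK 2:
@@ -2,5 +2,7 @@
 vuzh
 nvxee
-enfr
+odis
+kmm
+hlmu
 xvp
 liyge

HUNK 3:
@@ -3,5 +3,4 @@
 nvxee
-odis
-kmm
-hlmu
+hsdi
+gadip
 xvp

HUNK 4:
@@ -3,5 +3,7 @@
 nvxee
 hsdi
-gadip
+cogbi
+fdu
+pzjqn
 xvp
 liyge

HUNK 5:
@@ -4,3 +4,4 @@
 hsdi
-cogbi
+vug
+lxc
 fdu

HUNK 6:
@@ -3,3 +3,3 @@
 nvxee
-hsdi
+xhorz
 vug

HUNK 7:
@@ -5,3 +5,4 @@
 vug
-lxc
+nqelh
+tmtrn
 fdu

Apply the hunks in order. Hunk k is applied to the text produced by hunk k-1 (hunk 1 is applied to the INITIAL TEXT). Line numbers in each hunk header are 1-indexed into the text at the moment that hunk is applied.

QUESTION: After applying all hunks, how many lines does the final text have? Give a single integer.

Hunk 1: at line 1 remove [odm,ptsve] add [nvxee,enfr] -> 7 lines: hjuvi vuzh nvxee enfr xvp liyge xeft
Hunk 2: at line 2 remove [enfr] add [odis,kmm,hlmu] -> 9 lines: hjuvi vuzh nvxee odis kmm hlmu xvp liyge xeft
Hunk 3: at line 3 remove [odis,kmm,hlmu] add [hsdi,gadip] -> 8 lines: hjuvi vuzh nvxee hsdi gadip xvp liyge xeft
Hunk 4: at line 3 remove [gadip] add [cogbi,fdu,pzjqn] -> 10 lines: hjuvi vuzh nvxee hsdi cogbi fdu pzjqn xvp liyge xeft
Hunk 5: at line 4 remove [cogbi] add [vug,lxc] -> 11 lines: hjuvi vuzh nvxee hsdi vug lxc fdu pzjqn xvp liyge xeft
Hunk 6: at line 3 remove [hsdi] add [xhorz] -> 11 lines: hjuvi vuzh nvxee xhorz vug lxc fdu pzjqn xvp liyge xeft
Hunk 7: at line 5 remove [lxc] add [nqelh,tmtrn] -> 12 lines: hjuvi vuzh nvxee xhorz vug nqelh tmtrn fdu pzjqn xvp liyge xeft
Final line count: 12

Answer: 12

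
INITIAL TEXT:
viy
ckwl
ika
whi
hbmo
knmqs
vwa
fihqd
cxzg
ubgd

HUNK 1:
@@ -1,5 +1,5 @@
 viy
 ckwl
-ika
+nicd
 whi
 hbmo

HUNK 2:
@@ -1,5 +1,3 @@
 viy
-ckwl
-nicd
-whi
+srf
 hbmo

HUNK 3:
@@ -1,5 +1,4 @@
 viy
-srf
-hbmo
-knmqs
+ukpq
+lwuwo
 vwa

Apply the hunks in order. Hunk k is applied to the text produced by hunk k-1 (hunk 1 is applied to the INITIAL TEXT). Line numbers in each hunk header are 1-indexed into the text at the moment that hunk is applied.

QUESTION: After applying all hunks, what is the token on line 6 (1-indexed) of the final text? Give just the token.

Answer: cxzg

Derivation:
Hunk 1: at line 1 remove [ika] add [nicd] -> 10 lines: viy ckwl nicd whi hbmo knmqs vwa fihqd cxzg ubgd
Hunk 2: at line 1 remove [ckwl,nicd,whi] add [srf] -> 8 lines: viy srf hbmo knmqs vwa fihqd cxzg ubgd
Hunk 3: at line 1 remove [srf,hbmo,knmqs] add [ukpq,lwuwo] -> 7 lines: viy ukpq lwuwo vwa fihqd cxzg ubgd
Final line 6: cxzg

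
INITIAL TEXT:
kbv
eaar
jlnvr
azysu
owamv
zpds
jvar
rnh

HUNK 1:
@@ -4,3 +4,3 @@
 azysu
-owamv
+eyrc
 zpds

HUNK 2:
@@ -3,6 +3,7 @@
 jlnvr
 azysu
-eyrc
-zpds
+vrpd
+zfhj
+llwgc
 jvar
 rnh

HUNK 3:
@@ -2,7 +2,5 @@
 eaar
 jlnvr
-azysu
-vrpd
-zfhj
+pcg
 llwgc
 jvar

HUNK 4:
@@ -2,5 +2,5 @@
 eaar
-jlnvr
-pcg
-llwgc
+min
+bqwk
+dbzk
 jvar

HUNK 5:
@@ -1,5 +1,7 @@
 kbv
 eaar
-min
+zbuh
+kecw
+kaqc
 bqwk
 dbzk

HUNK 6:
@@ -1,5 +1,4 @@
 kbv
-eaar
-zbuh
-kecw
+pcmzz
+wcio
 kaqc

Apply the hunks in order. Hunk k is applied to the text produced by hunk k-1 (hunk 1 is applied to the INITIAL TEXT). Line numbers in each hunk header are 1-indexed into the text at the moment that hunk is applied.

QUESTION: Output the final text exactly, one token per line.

Answer: kbv
pcmzz
wcio
kaqc
bqwk
dbzk
jvar
rnh

Derivation:
Hunk 1: at line 4 remove [owamv] add [eyrc] -> 8 lines: kbv eaar jlnvr azysu eyrc zpds jvar rnh
Hunk 2: at line 3 remove [eyrc,zpds] add [vrpd,zfhj,llwgc] -> 9 lines: kbv eaar jlnvr azysu vrpd zfhj llwgc jvar rnh
Hunk 3: at line 2 remove [azysu,vrpd,zfhj] add [pcg] -> 7 lines: kbv eaar jlnvr pcg llwgc jvar rnh
Hunk 4: at line 2 remove [jlnvr,pcg,llwgc] add [min,bqwk,dbzk] -> 7 lines: kbv eaar min bqwk dbzk jvar rnh
Hunk 5: at line 1 remove [min] add [zbuh,kecw,kaqc] -> 9 lines: kbv eaar zbuh kecw kaqc bqwk dbzk jvar rnh
Hunk 6: at line 1 remove [eaar,zbuh,kecw] add [pcmzz,wcio] -> 8 lines: kbv pcmzz wcio kaqc bqwk dbzk jvar rnh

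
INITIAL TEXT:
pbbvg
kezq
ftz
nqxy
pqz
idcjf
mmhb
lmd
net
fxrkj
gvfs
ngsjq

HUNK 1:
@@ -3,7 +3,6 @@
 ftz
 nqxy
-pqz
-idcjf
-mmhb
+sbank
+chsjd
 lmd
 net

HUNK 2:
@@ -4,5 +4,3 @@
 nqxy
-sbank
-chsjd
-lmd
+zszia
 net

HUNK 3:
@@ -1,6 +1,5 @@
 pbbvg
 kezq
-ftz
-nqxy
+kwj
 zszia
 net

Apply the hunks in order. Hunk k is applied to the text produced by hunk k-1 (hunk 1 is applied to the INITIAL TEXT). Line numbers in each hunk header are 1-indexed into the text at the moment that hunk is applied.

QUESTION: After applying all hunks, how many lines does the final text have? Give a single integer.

Answer: 8

Derivation:
Hunk 1: at line 3 remove [pqz,idcjf,mmhb] add [sbank,chsjd] -> 11 lines: pbbvg kezq ftz nqxy sbank chsjd lmd net fxrkj gvfs ngsjq
Hunk 2: at line 4 remove [sbank,chsjd,lmd] add [zszia] -> 9 lines: pbbvg kezq ftz nqxy zszia net fxrkj gvfs ngsjq
Hunk 3: at line 1 remove [ftz,nqxy] add [kwj] -> 8 lines: pbbvg kezq kwj zszia net fxrkj gvfs ngsjq
Final line count: 8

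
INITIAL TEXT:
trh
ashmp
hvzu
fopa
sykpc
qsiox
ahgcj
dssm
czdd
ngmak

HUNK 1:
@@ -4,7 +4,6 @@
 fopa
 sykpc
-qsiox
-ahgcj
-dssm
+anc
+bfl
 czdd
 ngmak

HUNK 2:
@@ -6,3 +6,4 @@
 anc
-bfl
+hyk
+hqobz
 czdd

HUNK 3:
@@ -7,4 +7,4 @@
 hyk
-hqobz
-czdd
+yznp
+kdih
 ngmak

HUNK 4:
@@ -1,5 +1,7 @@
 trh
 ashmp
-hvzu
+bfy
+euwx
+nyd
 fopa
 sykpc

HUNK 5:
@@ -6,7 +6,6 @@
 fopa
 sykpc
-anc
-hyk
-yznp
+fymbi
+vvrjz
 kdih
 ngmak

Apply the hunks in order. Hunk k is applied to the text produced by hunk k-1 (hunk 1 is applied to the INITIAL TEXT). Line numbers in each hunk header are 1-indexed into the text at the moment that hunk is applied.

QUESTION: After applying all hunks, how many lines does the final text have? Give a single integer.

Hunk 1: at line 4 remove [qsiox,ahgcj,dssm] add [anc,bfl] -> 9 lines: trh ashmp hvzu fopa sykpc anc bfl czdd ngmak
Hunk 2: at line 6 remove [bfl] add [hyk,hqobz] -> 10 lines: trh ashmp hvzu fopa sykpc anc hyk hqobz czdd ngmak
Hunk 3: at line 7 remove [hqobz,czdd] add [yznp,kdih] -> 10 lines: trh ashmp hvzu fopa sykpc anc hyk yznp kdih ngmak
Hunk 4: at line 1 remove [hvzu] add [bfy,euwx,nyd] -> 12 lines: trh ashmp bfy euwx nyd fopa sykpc anc hyk yznp kdih ngmak
Hunk 5: at line 6 remove [anc,hyk,yznp] add [fymbi,vvrjz] -> 11 lines: trh ashmp bfy euwx nyd fopa sykpc fymbi vvrjz kdih ngmak
Final line count: 11

Answer: 11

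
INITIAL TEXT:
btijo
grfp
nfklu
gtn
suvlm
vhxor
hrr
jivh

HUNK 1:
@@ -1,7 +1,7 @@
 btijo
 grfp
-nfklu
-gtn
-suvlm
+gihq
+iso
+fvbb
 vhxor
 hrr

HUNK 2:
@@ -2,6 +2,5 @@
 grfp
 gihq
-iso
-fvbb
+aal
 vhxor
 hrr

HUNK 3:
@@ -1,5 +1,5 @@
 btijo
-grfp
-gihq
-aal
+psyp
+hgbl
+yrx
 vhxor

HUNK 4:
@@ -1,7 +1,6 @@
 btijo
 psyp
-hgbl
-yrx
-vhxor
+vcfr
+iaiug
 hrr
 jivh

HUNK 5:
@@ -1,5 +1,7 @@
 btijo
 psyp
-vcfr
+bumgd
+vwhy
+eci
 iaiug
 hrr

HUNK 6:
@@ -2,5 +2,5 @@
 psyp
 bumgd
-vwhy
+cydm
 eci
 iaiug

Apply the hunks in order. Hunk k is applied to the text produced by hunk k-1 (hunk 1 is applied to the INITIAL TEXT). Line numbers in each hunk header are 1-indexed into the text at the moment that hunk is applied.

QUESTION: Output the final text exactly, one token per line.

Hunk 1: at line 1 remove [nfklu,gtn,suvlm] add [gihq,iso,fvbb] -> 8 lines: btijo grfp gihq iso fvbb vhxor hrr jivh
Hunk 2: at line 2 remove [iso,fvbb] add [aal] -> 7 lines: btijo grfp gihq aal vhxor hrr jivh
Hunk 3: at line 1 remove [grfp,gihq,aal] add [psyp,hgbl,yrx] -> 7 lines: btijo psyp hgbl yrx vhxor hrr jivh
Hunk 4: at line 1 remove [hgbl,yrx,vhxor] add [vcfr,iaiug] -> 6 lines: btijo psyp vcfr iaiug hrr jivh
Hunk 5: at line 1 remove [vcfr] add [bumgd,vwhy,eci] -> 8 lines: btijo psyp bumgd vwhy eci iaiug hrr jivh
Hunk 6: at line 2 remove [vwhy] add [cydm] -> 8 lines: btijo psyp bumgd cydm eci iaiug hrr jivh

Answer: btijo
psyp
bumgd
cydm
eci
iaiug
hrr
jivh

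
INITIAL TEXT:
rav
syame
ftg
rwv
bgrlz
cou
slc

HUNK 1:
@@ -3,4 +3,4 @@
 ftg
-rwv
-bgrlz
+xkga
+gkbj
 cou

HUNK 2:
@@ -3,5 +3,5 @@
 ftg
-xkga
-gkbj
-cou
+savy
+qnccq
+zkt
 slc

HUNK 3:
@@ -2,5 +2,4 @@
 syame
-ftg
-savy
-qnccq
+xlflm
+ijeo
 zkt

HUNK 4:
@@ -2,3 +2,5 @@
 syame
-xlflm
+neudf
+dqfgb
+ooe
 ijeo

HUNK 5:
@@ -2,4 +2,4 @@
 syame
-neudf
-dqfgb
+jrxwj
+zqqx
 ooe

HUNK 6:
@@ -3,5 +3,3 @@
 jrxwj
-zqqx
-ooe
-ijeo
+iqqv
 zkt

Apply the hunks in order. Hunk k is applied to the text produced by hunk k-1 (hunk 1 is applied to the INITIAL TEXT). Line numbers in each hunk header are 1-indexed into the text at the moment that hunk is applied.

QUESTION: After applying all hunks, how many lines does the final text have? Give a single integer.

Answer: 6

Derivation:
Hunk 1: at line 3 remove [rwv,bgrlz] add [xkga,gkbj] -> 7 lines: rav syame ftg xkga gkbj cou slc
Hunk 2: at line 3 remove [xkga,gkbj,cou] add [savy,qnccq,zkt] -> 7 lines: rav syame ftg savy qnccq zkt slc
Hunk 3: at line 2 remove [ftg,savy,qnccq] add [xlflm,ijeo] -> 6 lines: rav syame xlflm ijeo zkt slc
Hunk 4: at line 2 remove [xlflm] add [neudf,dqfgb,ooe] -> 8 lines: rav syame neudf dqfgb ooe ijeo zkt slc
Hunk 5: at line 2 remove [neudf,dqfgb] add [jrxwj,zqqx] -> 8 lines: rav syame jrxwj zqqx ooe ijeo zkt slc
Hunk 6: at line 3 remove [zqqx,ooe,ijeo] add [iqqv] -> 6 lines: rav syame jrxwj iqqv zkt slc
Final line count: 6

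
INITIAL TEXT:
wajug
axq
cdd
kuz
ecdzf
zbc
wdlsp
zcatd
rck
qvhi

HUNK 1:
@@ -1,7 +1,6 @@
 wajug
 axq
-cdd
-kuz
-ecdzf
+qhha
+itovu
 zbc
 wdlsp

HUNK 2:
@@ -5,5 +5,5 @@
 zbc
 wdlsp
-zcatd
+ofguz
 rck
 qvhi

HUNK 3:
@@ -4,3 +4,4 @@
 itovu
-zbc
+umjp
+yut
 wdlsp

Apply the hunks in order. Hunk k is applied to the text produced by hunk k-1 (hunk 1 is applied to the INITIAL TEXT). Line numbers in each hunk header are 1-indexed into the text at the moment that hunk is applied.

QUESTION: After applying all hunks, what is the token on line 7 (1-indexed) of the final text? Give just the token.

Hunk 1: at line 1 remove [cdd,kuz,ecdzf] add [qhha,itovu] -> 9 lines: wajug axq qhha itovu zbc wdlsp zcatd rck qvhi
Hunk 2: at line 5 remove [zcatd] add [ofguz] -> 9 lines: wajug axq qhha itovu zbc wdlsp ofguz rck qvhi
Hunk 3: at line 4 remove [zbc] add [umjp,yut] -> 10 lines: wajug axq qhha itovu umjp yut wdlsp ofguz rck qvhi
Final line 7: wdlsp

Answer: wdlsp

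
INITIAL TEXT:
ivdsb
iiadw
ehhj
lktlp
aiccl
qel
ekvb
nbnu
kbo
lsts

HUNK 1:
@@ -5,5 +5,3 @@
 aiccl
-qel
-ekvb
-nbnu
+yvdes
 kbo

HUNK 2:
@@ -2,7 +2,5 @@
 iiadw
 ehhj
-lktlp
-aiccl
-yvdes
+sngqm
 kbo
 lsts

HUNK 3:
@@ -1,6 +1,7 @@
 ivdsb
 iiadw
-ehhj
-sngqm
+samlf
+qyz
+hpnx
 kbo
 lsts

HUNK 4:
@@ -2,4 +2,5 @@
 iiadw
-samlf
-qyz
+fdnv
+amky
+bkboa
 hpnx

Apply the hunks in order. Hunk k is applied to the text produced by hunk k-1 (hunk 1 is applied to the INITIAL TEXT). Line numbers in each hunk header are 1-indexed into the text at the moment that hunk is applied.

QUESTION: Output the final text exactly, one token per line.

Answer: ivdsb
iiadw
fdnv
amky
bkboa
hpnx
kbo
lsts

Derivation:
Hunk 1: at line 5 remove [qel,ekvb,nbnu] add [yvdes] -> 8 lines: ivdsb iiadw ehhj lktlp aiccl yvdes kbo lsts
Hunk 2: at line 2 remove [lktlp,aiccl,yvdes] add [sngqm] -> 6 lines: ivdsb iiadw ehhj sngqm kbo lsts
Hunk 3: at line 1 remove [ehhj,sngqm] add [samlf,qyz,hpnx] -> 7 lines: ivdsb iiadw samlf qyz hpnx kbo lsts
Hunk 4: at line 2 remove [samlf,qyz] add [fdnv,amky,bkboa] -> 8 lines: ivdsb iiadw fdnv amky bkboa hpnx kbo lsts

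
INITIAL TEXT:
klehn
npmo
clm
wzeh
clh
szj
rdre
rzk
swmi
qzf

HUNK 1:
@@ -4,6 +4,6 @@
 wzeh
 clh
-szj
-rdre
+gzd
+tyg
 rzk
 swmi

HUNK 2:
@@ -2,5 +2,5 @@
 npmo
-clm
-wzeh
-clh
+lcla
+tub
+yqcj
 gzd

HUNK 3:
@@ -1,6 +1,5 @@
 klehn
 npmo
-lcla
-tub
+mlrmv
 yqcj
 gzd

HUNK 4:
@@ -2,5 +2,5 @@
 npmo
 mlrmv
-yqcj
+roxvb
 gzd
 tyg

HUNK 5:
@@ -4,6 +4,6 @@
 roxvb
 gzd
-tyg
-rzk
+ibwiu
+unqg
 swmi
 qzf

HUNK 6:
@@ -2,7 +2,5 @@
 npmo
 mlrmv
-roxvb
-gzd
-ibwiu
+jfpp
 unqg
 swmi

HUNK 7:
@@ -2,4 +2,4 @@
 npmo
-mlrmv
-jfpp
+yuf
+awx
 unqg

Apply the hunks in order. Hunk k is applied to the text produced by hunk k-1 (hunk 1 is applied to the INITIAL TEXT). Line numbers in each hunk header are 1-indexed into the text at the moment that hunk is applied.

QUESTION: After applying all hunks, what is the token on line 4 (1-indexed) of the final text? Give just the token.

Answer: awx

Derivation:
Hunk 1: at line 4 remove [szj,rdre] add [gzd,tyg] -> 10 lines: klehn npmo clm wzeh clh gzd tyg rzk swmi qzf
Hunk 2: at line 2 remove [clm,wzeh,clh] add [lcla,tub,yqcj] -> 10 lines: klehn npmo lcla tub yqcj gzd tyg rzk swmi qzf
Hunk 3: at line 1 remove [lcla,tub] add [mlrmv] -> 9 lines: klehn npmo mlrmv yqcj gzd tyg rzk swmi qzf
Hunk 4: at line 2 remove [yqcj] add [roxvb] -> 9 lines: klehn npmo mlrmv roxvb gzd tyg rzk swmi qzf
Hunk 5: at line 4 remove [tyg,rzk] add [ibwiu,unqg] -> 9 lines: klehn npmo mlrmv roxvb gzd ibwiu unqg swmi qzf
Hunk 6: at line 2 remove [roxvb,gzd,ibwiu] add [jfpp] -> 7 lines: klehn npmo mlrmv jfpp unqg swmi qzf
Hunk 7: at line 2 remove [mlrmv,jfpp] add [yuf,awx] -> 7 lines: klehn npmo yuf awx unqg swmi qzf
Final line 4: awx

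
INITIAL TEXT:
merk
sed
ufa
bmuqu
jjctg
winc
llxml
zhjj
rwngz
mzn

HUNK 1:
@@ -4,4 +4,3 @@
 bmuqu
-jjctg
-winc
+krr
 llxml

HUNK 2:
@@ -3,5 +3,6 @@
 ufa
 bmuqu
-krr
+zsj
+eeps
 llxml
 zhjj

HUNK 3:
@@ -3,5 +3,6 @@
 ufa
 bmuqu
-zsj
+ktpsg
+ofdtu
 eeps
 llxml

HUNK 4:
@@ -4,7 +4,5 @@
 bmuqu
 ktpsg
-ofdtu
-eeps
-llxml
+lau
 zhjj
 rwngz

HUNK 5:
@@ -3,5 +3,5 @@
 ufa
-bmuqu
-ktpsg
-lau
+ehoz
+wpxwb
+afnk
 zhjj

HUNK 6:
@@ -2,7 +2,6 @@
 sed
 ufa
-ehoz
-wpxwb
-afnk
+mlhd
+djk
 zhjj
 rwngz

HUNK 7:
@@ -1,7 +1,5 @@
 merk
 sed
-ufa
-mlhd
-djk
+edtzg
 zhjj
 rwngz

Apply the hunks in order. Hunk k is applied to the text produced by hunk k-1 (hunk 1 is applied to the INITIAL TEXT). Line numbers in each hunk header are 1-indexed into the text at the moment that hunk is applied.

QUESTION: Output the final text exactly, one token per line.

Answer: merk
sed
edtzg
zhjj
rwngz
mzn

Derivation:
Hunk 1: at line 4 remove [jjctg,winc] add [krr] -> 9 lines: merk sed ufa bmuqu krr llxml zhjj rwngz mzn
Hunk 2: at line 3 remove [krr] add [zsj,eeps] -> 10 lines: merk sed ufa bmuqu zsj eeps llxml zhjj rwngz mzn
Hunk 3: at line 3 remove [zsj] add [ktpsg,ofdtu] -> 11 lines: merk sed ufa bmuqu ktpsg ofdtu eeps llxml zhjj rwngz mzn
Hunk 4: at line 4 remove [ofdtu,eeps,llxml] add [lau] -> 9 lines: merk sed ufa bmuqu ktpsg lau zhjj rwngz mzn
Hunk 5: at line 3 remove [bmuqu,ktpsg,lau] add [ehoz,wpxwb,afnk] -> 9 lines: merk sed ufa ehoz wpxwb afnk zhjj rwngz mzn
Hunk 6: at line 2 remove [ehoz,wpxwb,afnk] add [mlhd,djk] -> 8 lines: merk sed ufa mlhd djk zhjj rwngz mzn
Hunk 7: at line 1 remove [ufa,mlhd,djk] add [edtzg] -> 6 lines: merk sed edtzg zhjj rwngz mzn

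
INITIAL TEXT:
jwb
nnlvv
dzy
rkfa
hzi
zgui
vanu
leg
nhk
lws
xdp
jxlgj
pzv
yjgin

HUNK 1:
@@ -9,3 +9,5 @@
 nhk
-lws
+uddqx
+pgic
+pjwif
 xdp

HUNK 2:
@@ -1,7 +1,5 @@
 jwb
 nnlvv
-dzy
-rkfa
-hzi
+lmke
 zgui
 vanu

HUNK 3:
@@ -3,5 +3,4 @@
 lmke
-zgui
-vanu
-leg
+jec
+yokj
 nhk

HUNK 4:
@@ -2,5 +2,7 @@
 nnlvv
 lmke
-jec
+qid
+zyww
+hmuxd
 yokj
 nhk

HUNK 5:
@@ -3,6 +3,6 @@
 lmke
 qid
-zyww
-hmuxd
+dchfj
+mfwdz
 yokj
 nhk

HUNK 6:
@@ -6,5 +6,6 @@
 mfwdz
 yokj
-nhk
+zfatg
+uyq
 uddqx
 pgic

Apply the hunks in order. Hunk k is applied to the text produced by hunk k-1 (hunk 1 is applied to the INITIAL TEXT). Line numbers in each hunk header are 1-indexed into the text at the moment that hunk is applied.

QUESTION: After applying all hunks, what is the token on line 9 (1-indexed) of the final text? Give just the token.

Answer: uyq

Derivation:
Hunk 1: at line 9 remove [lws] add [uddqx,pgic,pjwif] -> 16 lines: jwb nnlvv dzy rkfa hzi zgui vanu leg nhk uddqx pgic pjwif xdp jxlgj pzv yjgin
Hunk 2: at line 1 remove [dzy,rkfa,hzi] add [lmke] -> 14 lines: jwb nnlvv lmke zgui vanu leg nhk uddqx pgic pjwif xdp jxlgj pzv yjgin
Hunk 3: at line 3 remove [zgui,vanu,leg] add [jec,yokj] -> 13 lines: jwb nnlvv lmke jec yokj nhk uddqx pgic pjwif xdp jxlgj pzv yjgin
Hunk 4: at line 2 remove [jec] add [qid,zyww,hmuxd] -> 15 lines: jwb nnlvv lmke qid zyww hmuxd yokj nhk uddqx pgic pjwif xdp jxlgj pzv yjgin
Hunk 5: at line 3 remove [zyww,hmuxd] add [dchfj,mfwdz] -> 15 lines: jwb nnlvv lmke qid dchfj mfwdz yokj nhk uddqx pgic pjwif xdp jxlgj pzv yjgin
Hunk 6: at line 6 remove [nhk] add [zfatg,uyq] -> 16 lines: jwb nnlvv lmke qid dchfj mfwdz yokj zfatg uyq uddqx pgic pjwif xdp jxlgj pzv yjgin
Final line 9: uyq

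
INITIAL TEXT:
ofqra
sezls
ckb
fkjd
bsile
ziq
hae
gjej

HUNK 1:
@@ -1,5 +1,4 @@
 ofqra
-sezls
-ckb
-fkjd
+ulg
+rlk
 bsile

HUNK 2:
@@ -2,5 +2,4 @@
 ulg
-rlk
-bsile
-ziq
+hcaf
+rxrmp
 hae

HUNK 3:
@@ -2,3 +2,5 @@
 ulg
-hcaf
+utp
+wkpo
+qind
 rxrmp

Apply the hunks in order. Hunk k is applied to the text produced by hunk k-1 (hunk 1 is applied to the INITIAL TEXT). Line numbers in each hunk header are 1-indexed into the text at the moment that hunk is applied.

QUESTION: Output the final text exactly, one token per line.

Answer: ofqra
ulg
utp
wkpo
qind
rxrmp
hae
gjej

Derivation:
Hunk 1: at line 1 remove [sezls,ckb,fkjd] add [ulg,rlk] -> 7 lines: ofqra ulg rlk bsile ziq hae gjej
Hunk 2: at line 2 remove [rlk,bsile,ziq] add [hcaf,rxrmp] -> 6 lines: ofqra ulg hcaf rxrmp hae gjej
Hunk 3: at line 2 remove [hcaf] add [utp,wkpo,qind] -> 8 lines: ofqra ulg utp wkpo qind rxrmp hae gjej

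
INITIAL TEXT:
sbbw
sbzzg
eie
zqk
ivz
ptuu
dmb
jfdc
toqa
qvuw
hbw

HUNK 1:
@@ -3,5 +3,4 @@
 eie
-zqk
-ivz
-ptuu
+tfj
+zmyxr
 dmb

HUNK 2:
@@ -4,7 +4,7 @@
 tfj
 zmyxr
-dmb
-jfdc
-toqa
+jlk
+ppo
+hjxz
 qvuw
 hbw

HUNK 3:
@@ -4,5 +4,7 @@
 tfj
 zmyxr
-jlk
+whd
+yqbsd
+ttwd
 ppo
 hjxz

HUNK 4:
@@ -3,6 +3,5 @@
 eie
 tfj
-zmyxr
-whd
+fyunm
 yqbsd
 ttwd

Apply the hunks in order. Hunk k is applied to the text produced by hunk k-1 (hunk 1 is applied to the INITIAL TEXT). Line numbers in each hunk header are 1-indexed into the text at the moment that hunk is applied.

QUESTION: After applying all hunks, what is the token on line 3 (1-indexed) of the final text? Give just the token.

Answer: eie

Derivation:
Hunk 1: at line 3 remove [zqk,ivz,ptuu] add [tfj,zmyxr] -> 10 lines: sbbw sbzzg eie tfj zmyxr dmb jfdc toqa qvuw hbw
Hunk 2: at line 4 remove [dmb,jfdc,toqa] add [jlk,ppo,hjxz] -> 10 lines: sbbw sbzzg eie tfj zmyxr jlk ppo hjxz qvuw hbw
Hunk 3: at line 4 remove [jlk] add [whd,yqbsd,ttwd] -> 12 lines: sbbw sbzzg eie tfj zmyxr whd yqbsd ttwd ppo hjxz qvuw hbw
Hunk 4: at line 3 remove [zmyxr,whd] add [fyunm] -> 11 lines: sbbw sbzzg eie tfj fyunm yqbsd ttwd ppo hjxz qvuw hbw
Final line 3: eie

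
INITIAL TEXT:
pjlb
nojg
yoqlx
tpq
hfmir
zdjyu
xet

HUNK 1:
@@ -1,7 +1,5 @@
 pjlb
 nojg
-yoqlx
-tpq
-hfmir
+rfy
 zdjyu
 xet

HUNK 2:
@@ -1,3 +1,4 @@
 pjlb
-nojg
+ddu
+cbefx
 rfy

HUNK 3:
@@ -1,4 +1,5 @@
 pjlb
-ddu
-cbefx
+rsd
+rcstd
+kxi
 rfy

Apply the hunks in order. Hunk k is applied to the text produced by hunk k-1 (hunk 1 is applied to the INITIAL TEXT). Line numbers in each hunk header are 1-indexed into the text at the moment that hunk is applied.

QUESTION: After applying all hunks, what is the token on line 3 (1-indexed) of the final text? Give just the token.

Hunk 1: at line 1 remove [yoqlx,tpq,hfmir] add [rfy] -> 5 lines: pjlb nojg rfy zdjyu xet
Hunk 2: at line 1 remove [nojg] add [ddu,cbefx] -> 6 lines: pjlb ddu cbefx rfy zdjyu xet
Hunk 3: at line 1 remove [ddu,cbefx] add [rsd,rcstd,kxi] -> 7 lines: pjlb rsd rcstd kxi rfy zdjyu xet
Final line 3: rcstd

Answer: rcstd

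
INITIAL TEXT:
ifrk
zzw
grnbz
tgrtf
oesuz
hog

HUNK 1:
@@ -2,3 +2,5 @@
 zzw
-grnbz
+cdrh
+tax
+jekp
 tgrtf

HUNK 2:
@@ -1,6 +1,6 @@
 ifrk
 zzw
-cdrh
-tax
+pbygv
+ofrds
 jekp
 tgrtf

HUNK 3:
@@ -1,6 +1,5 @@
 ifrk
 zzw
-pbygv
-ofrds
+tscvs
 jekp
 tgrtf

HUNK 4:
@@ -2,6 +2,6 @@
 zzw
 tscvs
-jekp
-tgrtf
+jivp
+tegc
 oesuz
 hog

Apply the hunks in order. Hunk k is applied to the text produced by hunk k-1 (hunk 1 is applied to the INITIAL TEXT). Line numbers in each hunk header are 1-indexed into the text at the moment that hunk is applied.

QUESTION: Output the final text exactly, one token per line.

Answer: ifrk
zzw
tscvs
jivp
tegc
oesuz
hog

Derivation:
Hunk 1: at line 2 remove [grnbz] add [cdrh,tax,jekp] -> 8 lines: ifrk zzw cdrh tax jekp tgrtf oesuz hog
Hunk 2: at line 1 remove [cdrh,tax] add [pbygv,ofrds] -> 8 lines: ifrk zzw pbygv ofrds jekp tgrtf oesuz hog
Hunk 3: at line 1 remove [pbygv,ofrds] add [tscvs] -> 7 lines: ifrk zzw tscvs jekp tgrtf oesuz hog
Hunk 4: at line 2 remove [jekp,tgrtf] add [jivp,tegc] -> 7 lines: ifrk zzw tscvs jivp tegc oesuz hog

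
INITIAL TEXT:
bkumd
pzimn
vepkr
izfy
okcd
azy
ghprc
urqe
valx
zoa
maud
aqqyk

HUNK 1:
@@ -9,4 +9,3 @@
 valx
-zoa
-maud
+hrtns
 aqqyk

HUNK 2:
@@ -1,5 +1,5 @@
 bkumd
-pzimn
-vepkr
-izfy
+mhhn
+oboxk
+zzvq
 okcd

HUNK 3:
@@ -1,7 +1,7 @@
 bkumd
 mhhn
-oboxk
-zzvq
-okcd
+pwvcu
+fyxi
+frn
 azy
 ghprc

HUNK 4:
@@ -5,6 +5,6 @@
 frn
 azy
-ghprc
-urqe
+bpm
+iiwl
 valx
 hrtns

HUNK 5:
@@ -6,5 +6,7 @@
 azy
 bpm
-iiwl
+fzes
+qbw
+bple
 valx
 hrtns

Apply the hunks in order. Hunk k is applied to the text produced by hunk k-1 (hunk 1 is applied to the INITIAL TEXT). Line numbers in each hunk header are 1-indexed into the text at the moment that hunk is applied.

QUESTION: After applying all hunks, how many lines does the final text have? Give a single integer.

Answer: 13

Derivation:
Hunk 1: at line 9 remove [zoa,maud] add [hrtns] -> 11 lines: bkumd pzimn vepkr izfy okcd azy ghprc urqe valx hrtns aqqyk
Hunk 2: at line 1 remove [pzimn,vepkr,izfy] add [mhhn,oboxk,zzvq] -> 11 lines: bkumd mhhn oboxk zzvq okcd azy ghprc urqe valx hrtns aqqyk
Hunk 3: at line 1 remove [oboxk,zzvq,okcd] add [pwvcu,fyxi,frn] -> 11 lines: bkumd mhhn pwvcu fyxi frn azy ghprc urqe valx hrtns aqqyk
Hunk 4: at line 5 remove [ghprc,urqe] add [bpm,iiwl] -> 11 lines: bkumd mhhn pwvcu fyxi frn azy bpm iiwl valx hrtns aqqyk
Hunk 5: at line 6 remove [iiwl] add [fzes,qbw,bple] -> 13 lines: bkumd mhhn pwvcu fyxi frn azy bpm fzes qbw bple valx hrtns aqqyk
Final line count: 13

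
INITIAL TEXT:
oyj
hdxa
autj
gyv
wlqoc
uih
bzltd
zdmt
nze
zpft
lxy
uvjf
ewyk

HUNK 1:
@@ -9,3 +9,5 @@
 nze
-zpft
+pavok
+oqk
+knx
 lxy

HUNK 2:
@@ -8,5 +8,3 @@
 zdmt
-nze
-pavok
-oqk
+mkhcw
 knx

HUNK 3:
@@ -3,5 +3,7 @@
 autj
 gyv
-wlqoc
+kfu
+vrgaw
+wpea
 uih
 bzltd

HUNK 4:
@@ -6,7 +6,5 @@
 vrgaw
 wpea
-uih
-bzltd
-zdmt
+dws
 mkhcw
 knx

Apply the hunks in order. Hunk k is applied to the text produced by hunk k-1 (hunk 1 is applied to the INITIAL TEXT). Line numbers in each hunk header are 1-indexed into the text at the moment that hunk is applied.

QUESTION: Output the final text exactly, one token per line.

Hunk 1: at line 9 remove [zpft] add [pavok,oqk,knx] -> 15 lines: oyj hdxa autj gyv wlqoc uih bzltd zdmt nze pavok oqk knx lxy uvjf ewyk
Hunk 2: at line 8 remove [nze,pavok,oqk] add [mkhcw] -> 13 lines: oyj hdxa autj gyv wlqoc uih bzltd zdmt mkhcw knx lxy uvjf ewyk
Hunk 3: at line 3 remove [wlqoc] add [kfu,vrgaw,wpea] -> 15 lines: oyj hdxa autj gyv kfu vrgaw wpea uih bzltd zdmt mkhcw knx lxy uvjf ewyk
Hunk 4: at line 6 remove [uih,bzltd,zdmt] add [dws] -> 13 lines: oyj hdxa autj gyv kfu vrgaw wpea dws mkhcw knx lxy uvjf ewyk

Answer: oyj
hdxa
autj
gyv
kfu
vrgaw
wpea
dws
mkhcw
knx
lxy
uvjf
ewyk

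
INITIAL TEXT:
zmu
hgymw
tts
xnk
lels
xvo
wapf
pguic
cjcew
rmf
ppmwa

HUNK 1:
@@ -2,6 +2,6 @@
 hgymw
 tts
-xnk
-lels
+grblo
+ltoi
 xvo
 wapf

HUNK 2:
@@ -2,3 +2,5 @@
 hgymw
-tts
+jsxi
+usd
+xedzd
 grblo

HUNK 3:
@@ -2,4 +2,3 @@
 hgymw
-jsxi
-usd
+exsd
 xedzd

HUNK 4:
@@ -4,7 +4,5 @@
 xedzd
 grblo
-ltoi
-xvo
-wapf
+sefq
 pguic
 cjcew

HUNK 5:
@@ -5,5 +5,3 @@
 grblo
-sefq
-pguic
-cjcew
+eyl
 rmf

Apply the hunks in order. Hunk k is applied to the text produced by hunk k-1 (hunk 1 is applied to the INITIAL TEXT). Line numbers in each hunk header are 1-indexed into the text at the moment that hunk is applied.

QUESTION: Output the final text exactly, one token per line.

Answer: zmu
hgymw
exsd
xedzd
grblo
eyl
rmf
ppmwa

Derivation:
Hunk 1: at line 2 remove [xnk,lels] add [grblo,ltoi] -> 11 lines: zmu hgymw tts grblo ltoi xvo wapf pguic cjcew rmf ppmwa
Hunk 2: at line 2 remove [tts] add [jsxi,usd,xedzd] -> 13 lines: zmu hgymw jsxi usd xedzd grblo ltoi xvo wapf pguic cjcew rmf ppmwa
Hunk 3: at line 2 remove [jsxi,usd] add [exsd] -> 12 lines: zmu hgymw exsd xedzd grblo ltoi xvo wapf pguic cjcew rmf ppmwa
Hunk 4: at line 4 remove [ltoi,xvo,wapf] add [sefq] -> 10 lines: zmu hgymw exsd xedzd grblo sefq pguic cjcew rmf ppmwa
Hunk 5: at line 5 remove [sefq,pguic,cjcew] add [eyl] -> 8 lines: zmu hgymw exsd xedzd grblo eyl rmf ppmwa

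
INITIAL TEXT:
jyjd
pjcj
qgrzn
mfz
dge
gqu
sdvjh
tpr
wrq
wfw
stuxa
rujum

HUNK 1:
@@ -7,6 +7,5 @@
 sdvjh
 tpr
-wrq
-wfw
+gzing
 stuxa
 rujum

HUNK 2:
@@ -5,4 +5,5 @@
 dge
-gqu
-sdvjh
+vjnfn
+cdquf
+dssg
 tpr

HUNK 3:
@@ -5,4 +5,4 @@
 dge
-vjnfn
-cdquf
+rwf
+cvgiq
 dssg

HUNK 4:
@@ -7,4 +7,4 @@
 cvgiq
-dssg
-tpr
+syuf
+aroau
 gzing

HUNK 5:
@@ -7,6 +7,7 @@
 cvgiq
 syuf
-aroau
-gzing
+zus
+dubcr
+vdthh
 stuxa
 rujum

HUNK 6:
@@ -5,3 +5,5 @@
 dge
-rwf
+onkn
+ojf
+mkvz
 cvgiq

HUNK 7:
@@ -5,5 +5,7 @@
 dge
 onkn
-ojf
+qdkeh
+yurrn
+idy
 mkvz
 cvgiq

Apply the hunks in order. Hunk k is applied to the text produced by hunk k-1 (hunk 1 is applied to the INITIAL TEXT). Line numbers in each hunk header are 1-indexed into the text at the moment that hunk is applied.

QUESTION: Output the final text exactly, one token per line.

Answer: jyjd
pjcj
qgrzn
mfz
dge
onkn
qdkeh
yurrn
idy
mkvz
cvgiq
syuf
zus
dubcr
vdthh
stuxa
rujum

Derivation:
Hunk 1: at line 7 remove [wrq,wfw] add [gzing] -> 11 lines: jyjd pjcj qgrzn mfz dge gqu sdvjh tpr gzing stuxa rujum
Hunk 2: at line 5 remove [gqu,sdvjh] add [vjnfn,cdquf,dssg] -> 12 lines: jyjd pjcj qgrzn mfz dge vjnfn cdquf dssg tpr gzing stuxa rujum
Hunk 3: at line 5 remove [vjnfn,cdquf] add [rwf,cvgiq] -> 12 lines: jyjd pjcj qgrzn mfz dge rwf cvgiq dssg tpr gzing stuxa rujum
Hunk 4: at line 7 remove [dssg,tpr] add [syuf,aroau] -> 12 lines: jyjd pjcj qgrzn mfz dge rwf cvgiq syuf aroau gzing stuxa rujum
Hunk 5: at line 7 remove [aroau,gzing] add [zus,dubcr,vdthh] -> 13 lines: jyjd pjcj qgrzn mfz dge rwf cvgiq syuf zus dubcr vdthh stuxa rujum
Hunk 6: at line 5 remove [rwf] add [onkn,ojf,mkvz] -> 15 lines: jyjd pjcj qgrzn mfz dge onkn ojf mkvz cvgiq syuf zus dubcr vdthh stuxa rujum
Hunk 7: at line 5 remove [ojf] add [qdkeh,yurrn,idy] -> 17 lines: jyjd pjcj qgrzn mfz dge onkn qdkeh yurrn idy mkvz cvgiq syuf zus dubcr vdthh stuxa rujum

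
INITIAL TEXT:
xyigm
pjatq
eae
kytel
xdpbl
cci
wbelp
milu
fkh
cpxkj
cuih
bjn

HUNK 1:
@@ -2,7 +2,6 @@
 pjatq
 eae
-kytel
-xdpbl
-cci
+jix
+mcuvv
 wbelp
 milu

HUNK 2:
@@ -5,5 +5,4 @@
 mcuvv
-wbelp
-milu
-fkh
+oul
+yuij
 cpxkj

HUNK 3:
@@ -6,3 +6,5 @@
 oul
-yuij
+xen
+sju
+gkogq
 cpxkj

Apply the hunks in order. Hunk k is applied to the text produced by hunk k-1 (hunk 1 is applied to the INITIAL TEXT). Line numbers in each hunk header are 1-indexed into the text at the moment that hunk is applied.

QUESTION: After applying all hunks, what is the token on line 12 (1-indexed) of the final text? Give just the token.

Answer: bjn

Derivation:
Hunk 1: at line 2 remove [kytel,xdpbl,cci] add [jix,mcuvv] -> 11 lines: xyigm pjatq eae jix mcuvv wbelp milu fkh cpxkj cuih bjn
Hunk 2: at line 5 remove [wbelp,milu,fkh] add [oul,yuij] -> 10 lines: xyigm pjatq eae jix mcuvv oul yuij cpxkj cuih bjn
Hunk 3: at line 6 remove [yuij] add [xen,sju,gkogq] -> 12 lines: xyigm pjatq eae jix mcuvv oul xen sju gkogq cpxkj cuih bjn
Final line 12: bjn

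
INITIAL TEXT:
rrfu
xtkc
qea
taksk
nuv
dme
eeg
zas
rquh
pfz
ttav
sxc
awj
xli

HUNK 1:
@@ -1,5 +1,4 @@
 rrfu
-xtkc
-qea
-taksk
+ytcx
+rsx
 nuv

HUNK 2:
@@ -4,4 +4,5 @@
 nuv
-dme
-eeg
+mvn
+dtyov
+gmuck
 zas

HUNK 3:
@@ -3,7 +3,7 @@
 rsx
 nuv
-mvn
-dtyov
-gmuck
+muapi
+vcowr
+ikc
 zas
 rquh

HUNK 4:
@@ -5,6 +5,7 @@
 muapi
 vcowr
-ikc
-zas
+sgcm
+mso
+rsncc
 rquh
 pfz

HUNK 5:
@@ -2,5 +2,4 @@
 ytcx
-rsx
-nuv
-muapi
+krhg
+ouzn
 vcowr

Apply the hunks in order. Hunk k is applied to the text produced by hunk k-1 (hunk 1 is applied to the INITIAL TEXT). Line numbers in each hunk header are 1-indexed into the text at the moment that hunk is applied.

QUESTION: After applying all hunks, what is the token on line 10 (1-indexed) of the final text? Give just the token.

Hunk 1: at line 1 remove [xtkc,qea,taksk] add [ytcx,rsx] -> 13 lines: rrfu ytcx rsx nuv dme eeg zas rquh pfz ttav sxc awj xli
Hunk 2: at line 4 remove [dme,eeg] add [mvn,dtyov,gmuck] -> 14 lines: rrfu ytcx rsx nuv mvn dtyov gmuck zas rquh pfz ttav sxc awj xli
Hunk 3: at line 3 remove [mvn,dtyov,gmuck] add [muapi,vcowr,ikc] -> 14 lines: rrfu ytcx rsx nuv muapi vcowr ikc zas rquh pfz ttav sxc awj xli
Hunk 4: at line 5 remove [ikc,zas] add [sgcm,mso,rsncc] -> 15 lines: rrfu ytcx rsx nuv muapi vcowr sgcm mso rsncc rquh pfz ttav sxc awj xli
Hunk 5: at line 2 remove [rsx,nuv,muapi] add [krhg,ouzn] -> 14 lines: rrfu ytcx krhg ouzn vcowr sgcm mso rsncc rquh pfz ttav sxc awj xli
Final line 10: pfz

Answer: pfz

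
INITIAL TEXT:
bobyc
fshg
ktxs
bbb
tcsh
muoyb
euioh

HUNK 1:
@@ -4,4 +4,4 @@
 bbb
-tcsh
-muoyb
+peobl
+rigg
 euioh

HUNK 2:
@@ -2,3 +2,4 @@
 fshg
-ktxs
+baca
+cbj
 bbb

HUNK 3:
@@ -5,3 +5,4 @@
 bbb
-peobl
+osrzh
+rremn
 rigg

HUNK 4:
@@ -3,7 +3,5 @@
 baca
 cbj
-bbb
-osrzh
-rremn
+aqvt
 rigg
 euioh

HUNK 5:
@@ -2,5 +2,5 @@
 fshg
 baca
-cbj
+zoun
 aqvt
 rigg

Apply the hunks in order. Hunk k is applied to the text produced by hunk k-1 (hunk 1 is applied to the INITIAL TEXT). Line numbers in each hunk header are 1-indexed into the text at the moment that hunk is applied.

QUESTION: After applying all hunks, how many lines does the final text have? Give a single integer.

Answer: 7

Derivation:
Hunk 1: at line 4 remove [tcsh,muoyb] add [peobl,rigg] -> 7 lines: bobyc fshg ktxs bbb peobl rigg euioh
Hunk 2: at line 2 remove [ktxs] add [baca,cbj] -> 8 lines: bobyc fshg baca cbj bbb peobl rigg euioh
Hunk 3: at line 5 remove [peobl] add [osrzh,rremn] -> 9 lines: bobyc fshg baca cbj bbb osrzh rremn rigg euioh
Hunk 4: at line 3 remove [bbb,osrzh,rremn] add [aqvt] -> 7 lines: bobyc fshg baca cbj aqvt rigg euioh
Hunk 5: at line 2 remove [cbj] add [zoun] -> 7 lines: bobyc fshg baca zoun aqvt rigg euioh
Final line count: 7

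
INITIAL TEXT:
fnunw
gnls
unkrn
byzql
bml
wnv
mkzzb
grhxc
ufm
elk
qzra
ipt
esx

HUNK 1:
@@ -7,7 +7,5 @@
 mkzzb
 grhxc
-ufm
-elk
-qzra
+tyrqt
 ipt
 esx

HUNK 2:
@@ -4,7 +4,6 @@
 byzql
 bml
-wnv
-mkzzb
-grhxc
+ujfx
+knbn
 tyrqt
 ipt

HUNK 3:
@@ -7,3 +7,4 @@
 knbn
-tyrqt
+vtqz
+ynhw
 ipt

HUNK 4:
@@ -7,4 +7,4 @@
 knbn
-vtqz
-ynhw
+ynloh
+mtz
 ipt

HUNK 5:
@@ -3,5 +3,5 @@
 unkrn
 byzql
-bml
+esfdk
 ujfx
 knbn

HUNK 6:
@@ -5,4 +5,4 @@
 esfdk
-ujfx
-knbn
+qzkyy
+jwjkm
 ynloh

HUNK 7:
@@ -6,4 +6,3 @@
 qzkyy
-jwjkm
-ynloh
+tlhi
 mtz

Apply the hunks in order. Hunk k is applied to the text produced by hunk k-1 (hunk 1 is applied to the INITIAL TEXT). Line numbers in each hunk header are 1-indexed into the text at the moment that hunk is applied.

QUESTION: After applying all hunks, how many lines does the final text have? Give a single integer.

Hunk 1: at line 7 remove [ufm,elk,qzra] add [tyrqt] -> 11 lines: fnunw gnls unkrn byzql bml wnv mkzzb grhxc tyrqt ipt esx
Hunk 2: at line 4 remove [wnv,mkzzb,grhxc] add [ujfx,knbn] -> 10 lines: fnunw gnls unkrn byzql bml ujfx knbn tyrqt ipt esx
Hunk 3: at line 7 remove [tyrqt] add [vtqz,ynhw] -> 11 lines: fnunw gnls unkrn byzql bml ujfx knbn vtqz ynhw ipt esx
Hunk 4: at line 7 remove [vtqz,ynhw] add [ynloh,mtz] -> 11 lines: fnunw gnls unkrn byzql bml ujfx knbn ynloh mtz ipt esx
Hunk 5: at line 3 remove [bml] add [esfdk] -> 11 lines: fnunw gnls unkrn byzql esfdk ujfx knbn ynloh mtz ipt esx
Hunk 6: at line 5 remove [ujfx,knbn] add [qzkyy,jwjkm] -> 11 lines: fnunw gnls unkrn byzql esfdk qzkyy jwjkm ynloh mtz ipt esx
Hunk 7: at line 6 remove [jwjkm,ynloh] add [tlhi] -> 10 lines: fnunw gnls unkrn byzql esfdk qzkyy tlhi mtz ipt esx
Final line count: 10

Answer: 10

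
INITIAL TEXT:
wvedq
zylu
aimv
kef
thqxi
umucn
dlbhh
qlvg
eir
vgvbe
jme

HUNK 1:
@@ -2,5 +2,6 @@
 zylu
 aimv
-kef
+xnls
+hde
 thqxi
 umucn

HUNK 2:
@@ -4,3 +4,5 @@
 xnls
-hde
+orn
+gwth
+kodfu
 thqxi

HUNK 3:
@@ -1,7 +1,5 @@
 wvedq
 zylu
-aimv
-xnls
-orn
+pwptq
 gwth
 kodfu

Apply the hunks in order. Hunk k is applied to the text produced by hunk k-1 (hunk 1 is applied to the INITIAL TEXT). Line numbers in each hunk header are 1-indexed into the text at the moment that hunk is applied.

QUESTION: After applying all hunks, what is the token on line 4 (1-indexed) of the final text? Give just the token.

Answer: gwth

Derivation:
Hunk 1: at line 2 remove [kef] add [xnls,hde] -> 12 lines: wvedq zylu aimv xnls hde thqxi umucn dlbhh qlvg eir vgvbe jme
Hunk 2: at line 4 remove [hde] add [orn,gwth,kodfu] -> 14 lines: wvedq zylu aimv xnls orn gwth kodfu thqxi umucn dlbhh qlvg eir vgvbe jme
Hunk 3: at line 1 remove [aimv,xnls,orn] add [pwptq] -> 12 lines: wvedq zylu pwptq gwth kodfu thqxi umucn dlbhh qlvg eir vgvbe jme
Final line 4: gwth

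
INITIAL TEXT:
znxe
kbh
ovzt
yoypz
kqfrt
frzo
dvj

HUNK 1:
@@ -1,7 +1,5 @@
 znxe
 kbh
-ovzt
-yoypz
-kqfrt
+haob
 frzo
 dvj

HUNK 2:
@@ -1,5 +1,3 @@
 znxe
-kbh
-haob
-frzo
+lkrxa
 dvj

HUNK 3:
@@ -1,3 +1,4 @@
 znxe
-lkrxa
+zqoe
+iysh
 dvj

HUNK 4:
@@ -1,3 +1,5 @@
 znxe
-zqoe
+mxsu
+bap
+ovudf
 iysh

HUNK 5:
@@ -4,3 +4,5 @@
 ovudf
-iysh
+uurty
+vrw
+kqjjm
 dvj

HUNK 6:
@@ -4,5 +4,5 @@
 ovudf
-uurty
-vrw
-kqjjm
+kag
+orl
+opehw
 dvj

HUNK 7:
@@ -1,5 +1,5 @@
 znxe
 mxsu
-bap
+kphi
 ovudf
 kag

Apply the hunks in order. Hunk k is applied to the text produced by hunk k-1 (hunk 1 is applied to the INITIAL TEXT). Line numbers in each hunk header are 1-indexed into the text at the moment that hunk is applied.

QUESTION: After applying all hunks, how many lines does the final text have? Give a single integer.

Hunk 1: at line 1 remove [ovzt,yoypz,kqfrt] add [haob] -> 5 lines: znxe kbh haob frzo dvj
Hunk 2: at line 1 remove [kbh,haob,frzo] add [lkrxa] -> 3 lines: znxe lkrxa dvj
Hunk 3: at line 1 remove [lkrxa] add [zqoe,iysh] -> 4 lines: znxe zqoe iysh dvj
Hunk 4: at line 1 remove [zqoe] add [mxsu,bap,ovudf] -> 6 lines: znxe mxsu bap ovudf iysh dvj
Hunk 5: at line 4 remove [iysh] add [uurty,vrw,kqjjm] -> 8 lines: znxe mxsu bap ovudf uurty vrw kqjjm dvj
Hunk 6: at line 4 remove [uurty,vrw,kqjjm] add [kag,orl,opehw] -> 8 lines: znxe mxsu bap ovudf kag orl opehw dvj
Hunk 7: at line 1 remove [bap] add [kphi] -> 8 lines: znxe mxsu kphi ovudf kag orl opehw dvj
Final line count: 8

Answer: 8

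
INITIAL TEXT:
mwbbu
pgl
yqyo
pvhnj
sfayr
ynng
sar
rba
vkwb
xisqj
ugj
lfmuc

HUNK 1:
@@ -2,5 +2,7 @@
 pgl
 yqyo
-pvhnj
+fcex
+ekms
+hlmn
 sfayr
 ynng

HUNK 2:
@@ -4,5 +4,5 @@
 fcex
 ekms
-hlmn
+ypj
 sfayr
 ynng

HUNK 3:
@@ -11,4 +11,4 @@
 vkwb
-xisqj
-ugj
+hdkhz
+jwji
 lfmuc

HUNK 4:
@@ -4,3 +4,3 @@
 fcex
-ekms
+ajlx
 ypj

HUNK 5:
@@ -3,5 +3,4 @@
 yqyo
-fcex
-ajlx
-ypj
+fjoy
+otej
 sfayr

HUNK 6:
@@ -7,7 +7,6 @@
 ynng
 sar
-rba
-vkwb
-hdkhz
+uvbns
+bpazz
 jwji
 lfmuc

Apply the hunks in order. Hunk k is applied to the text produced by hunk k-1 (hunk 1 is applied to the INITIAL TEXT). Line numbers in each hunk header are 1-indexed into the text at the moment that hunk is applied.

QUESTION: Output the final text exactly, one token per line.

Hunk 1: at line 2 remove [pvhnj] add [fcex,ekms,hlmn] -> 14 lines: mwbbu pgl yqyo fcex ekms hlmn sfayr ynng sar rba vkwb xisqj ugj lfmuc
Hunk 2: at line 4 remove [hlmn] add [ypj] -> 14 lines: mwbbu pgl yqyo fcex ekms ypj sfayr ynng sar rba vkwb xisqj ugj lfmuc
Hunk 3: at line 11 remove [xisqj,ugj] add [hdkhz,jwji] -> 14 lines: mwbbu pgl yqyo fcex ekms ypj sfayr ynng sar rba vkwb hdkhz jwji lfmuc
Hunk 4: at line 4 remove [ekms] add [ajlx] -> 14 lines: mwbbu pgl yqyo fcex ajlx ypj sfayr ynng sar rba vkwb hdkhz jwji lfmuc
Hunk 5: at line 3 remove [fcex,ajlx,ypj] add [fjoy,otej] -> 13 lines: mwbbu pgl yqyo fjoy otej sfayr ynng sar rba vkwb hdkhz jwji lfmuc
Hunk 6: at line 7 remove [rba,vkwb,hdkhz] add [uvbns,bpazz] -> 12 lines: mwbbu pgl yqyo fjoy otej sfayr ynng sar uvbns bpazz jwji lfmuc

Answer: mwbbu
pgl
yqyo
fjoy
otej
sfayr
ynng
sar
uvbns
bpazz
jwji
lfmuc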